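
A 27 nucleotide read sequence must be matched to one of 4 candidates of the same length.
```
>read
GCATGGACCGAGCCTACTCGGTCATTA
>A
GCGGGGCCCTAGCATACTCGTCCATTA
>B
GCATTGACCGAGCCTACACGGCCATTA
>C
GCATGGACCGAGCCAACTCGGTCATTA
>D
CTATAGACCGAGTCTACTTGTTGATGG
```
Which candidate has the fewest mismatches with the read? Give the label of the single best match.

C

A differs at 7 bases; B differs at 3 bases; C differs at 1 base; D differs at 9 bases. The closest is C.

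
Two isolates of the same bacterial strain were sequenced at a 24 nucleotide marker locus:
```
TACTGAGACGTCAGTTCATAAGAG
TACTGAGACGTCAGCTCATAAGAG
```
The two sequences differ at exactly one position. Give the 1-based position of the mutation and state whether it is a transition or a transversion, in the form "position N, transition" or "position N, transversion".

Position 15 changes T→C. T is a pyrimidine and C is a pyrimidine, so this is a transition.

position 15, transition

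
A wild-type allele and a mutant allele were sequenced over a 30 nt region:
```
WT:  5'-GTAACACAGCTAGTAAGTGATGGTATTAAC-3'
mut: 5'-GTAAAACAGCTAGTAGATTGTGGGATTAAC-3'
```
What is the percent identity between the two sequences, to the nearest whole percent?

Mismatches at positions 5, 16, 17, 19, 20, 24 (1-based): 6 of 30.
Identical positions: 24/30 = 80% → 80%.

80%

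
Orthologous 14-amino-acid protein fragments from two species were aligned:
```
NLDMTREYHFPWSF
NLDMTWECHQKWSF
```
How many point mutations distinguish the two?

Mismatches (1-based): residue 6: R→W; residue 8: Y→C; residue 10: F→Q; residue 11: P→K.

4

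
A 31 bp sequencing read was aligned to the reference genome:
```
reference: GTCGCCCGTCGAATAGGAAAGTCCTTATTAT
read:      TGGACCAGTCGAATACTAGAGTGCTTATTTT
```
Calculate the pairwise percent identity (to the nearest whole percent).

10 positions differ (1, 2, 3, 4, 7, 16, 17, 19, 23, 30), so 21 of 31 match: 21/31 = 67.74%.

68%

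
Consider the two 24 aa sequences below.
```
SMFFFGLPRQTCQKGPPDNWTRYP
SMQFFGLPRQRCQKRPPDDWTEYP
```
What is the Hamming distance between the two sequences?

5

Comparing position by position, 5 positions differ: 3 (F/Q), 11 (T/R), 15 (G/R), 19 (N/D), 22 (R/E).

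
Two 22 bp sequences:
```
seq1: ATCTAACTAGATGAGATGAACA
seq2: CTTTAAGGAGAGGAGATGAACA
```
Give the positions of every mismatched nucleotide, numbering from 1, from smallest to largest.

Differences at position 1 (A→C), position 3 (C→T), position 7 (C→G), position 8 (T→G), position 12 (T→G).

1, 3, 7, 8, 12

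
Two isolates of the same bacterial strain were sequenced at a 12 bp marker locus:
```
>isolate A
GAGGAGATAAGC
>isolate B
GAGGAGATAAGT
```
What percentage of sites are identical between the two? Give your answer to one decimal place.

91.7%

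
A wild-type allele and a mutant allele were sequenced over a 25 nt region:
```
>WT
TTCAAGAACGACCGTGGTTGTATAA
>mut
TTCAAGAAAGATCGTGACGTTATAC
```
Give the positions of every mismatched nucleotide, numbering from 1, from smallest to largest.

9, 12, 17, 18, 19, 20, 25

Scanning 1-based: 9: C/A; 12: C/T; 17: G/A; 18: T/C; 19: T/G; 20: G/T; 25: A/C.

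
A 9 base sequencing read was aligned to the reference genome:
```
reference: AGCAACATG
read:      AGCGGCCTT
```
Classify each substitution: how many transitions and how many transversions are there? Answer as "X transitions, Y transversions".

Transitions (purine↔purine or pyrimidine↔pyrimidine): 4 A→G, 5 A→G.
Transversions (purine↔pyrimidine): 7 A→C, 9 G→T.

2 transitions, 2 transversions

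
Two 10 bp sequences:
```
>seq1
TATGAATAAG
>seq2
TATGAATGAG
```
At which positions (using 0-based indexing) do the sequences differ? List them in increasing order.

7

Scanning 0-based: 7: A/G.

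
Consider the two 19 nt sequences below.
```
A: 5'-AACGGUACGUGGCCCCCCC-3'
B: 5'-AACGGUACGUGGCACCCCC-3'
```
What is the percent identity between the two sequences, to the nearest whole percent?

95%

Mismatch at position 14 (1-based): 1 of 19.
Identical positions: 18/19 = 94.74% → 95%.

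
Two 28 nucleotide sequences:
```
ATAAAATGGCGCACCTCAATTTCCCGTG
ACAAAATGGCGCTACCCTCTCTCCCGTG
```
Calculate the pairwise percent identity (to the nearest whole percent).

75%

Mismatches at positions 2, 13, 14, 16, 18, 19, 21 (1-based): 7 of 28.
Identical positions: 21/28 = 75% → 75%.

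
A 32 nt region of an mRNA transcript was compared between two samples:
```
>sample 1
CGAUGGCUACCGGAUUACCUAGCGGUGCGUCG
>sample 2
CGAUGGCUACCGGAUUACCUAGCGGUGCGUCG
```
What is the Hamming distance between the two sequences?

0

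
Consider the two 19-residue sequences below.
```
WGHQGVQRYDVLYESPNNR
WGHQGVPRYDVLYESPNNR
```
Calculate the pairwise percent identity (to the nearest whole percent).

Mismatch at position 7 (1-based): 1 of 19.
Identical positions: 18/19 = 94.74% → 95%.

95%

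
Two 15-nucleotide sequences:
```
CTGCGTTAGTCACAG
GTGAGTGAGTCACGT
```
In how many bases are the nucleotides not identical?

The sequences differ at bases 1, 4, 7, 14, 15 (1-based) — 5 in total.

5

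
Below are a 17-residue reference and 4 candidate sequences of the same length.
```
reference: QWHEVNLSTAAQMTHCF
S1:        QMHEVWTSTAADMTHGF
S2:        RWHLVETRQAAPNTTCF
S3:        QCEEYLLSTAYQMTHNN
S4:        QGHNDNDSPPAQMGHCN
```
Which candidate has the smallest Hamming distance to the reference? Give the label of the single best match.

Hamming distances to reference — S1: 5; S2: 9; S3: 7; S4: 8.
Smallest is S1 with 5 mismatches.

S1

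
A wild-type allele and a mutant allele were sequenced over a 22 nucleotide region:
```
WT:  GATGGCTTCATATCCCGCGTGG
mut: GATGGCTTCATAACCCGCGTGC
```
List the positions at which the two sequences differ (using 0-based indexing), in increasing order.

12, 21

Differences at position 12 (T→A), position 21 (G→C).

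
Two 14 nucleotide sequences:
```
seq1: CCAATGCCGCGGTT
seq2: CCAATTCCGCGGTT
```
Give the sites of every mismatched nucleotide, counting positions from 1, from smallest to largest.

6

Scanning 1-based: 6: G/T.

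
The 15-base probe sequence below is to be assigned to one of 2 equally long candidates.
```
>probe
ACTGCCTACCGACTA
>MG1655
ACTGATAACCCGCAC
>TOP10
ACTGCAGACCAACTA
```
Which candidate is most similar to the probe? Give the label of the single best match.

MG1655 differs at 7 sites; TOP10 differs at 3 sites. The closest is TOP10.

TOP10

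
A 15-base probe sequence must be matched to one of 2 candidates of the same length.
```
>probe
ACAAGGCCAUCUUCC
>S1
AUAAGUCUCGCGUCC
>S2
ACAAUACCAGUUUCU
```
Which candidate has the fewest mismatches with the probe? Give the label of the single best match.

Hamming distances to probe — S1: 6; S2: 5.
Smallest is S2 with 5 mismatches.

S2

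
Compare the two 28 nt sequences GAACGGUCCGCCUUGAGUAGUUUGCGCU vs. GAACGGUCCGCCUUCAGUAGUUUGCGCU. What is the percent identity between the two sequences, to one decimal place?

1 position differs (15), so 27 of 28 match: 27/28 = 96.43%.

96.4%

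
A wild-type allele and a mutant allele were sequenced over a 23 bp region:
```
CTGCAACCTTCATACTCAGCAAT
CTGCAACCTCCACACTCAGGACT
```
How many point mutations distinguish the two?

4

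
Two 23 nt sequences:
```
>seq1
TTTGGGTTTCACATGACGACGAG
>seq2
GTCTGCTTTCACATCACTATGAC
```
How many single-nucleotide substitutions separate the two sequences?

8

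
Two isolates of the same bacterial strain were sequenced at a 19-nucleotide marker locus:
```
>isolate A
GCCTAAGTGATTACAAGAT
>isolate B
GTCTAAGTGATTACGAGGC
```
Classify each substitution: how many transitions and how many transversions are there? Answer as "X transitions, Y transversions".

4 transitions, 0 transversions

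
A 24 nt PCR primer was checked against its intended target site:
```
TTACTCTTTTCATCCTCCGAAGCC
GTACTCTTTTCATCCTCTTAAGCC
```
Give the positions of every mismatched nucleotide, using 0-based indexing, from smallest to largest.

Scanning 0-based: 0: T/G; 17: C/T; 18: G/T.

0, 17, 18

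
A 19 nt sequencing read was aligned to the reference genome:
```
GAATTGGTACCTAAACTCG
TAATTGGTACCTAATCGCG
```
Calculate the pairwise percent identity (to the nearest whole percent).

84%

3 positions differ (1, 15, 17), so 16 of 19 match: 16/19 = 84.21%.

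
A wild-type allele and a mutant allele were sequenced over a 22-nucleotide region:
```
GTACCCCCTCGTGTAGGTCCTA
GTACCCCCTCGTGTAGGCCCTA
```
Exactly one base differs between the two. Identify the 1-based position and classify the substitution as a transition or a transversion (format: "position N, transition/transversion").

The sequences differ only at position 18: T→C (pyrimidine→pyrimidine), a transition.

position 18, transition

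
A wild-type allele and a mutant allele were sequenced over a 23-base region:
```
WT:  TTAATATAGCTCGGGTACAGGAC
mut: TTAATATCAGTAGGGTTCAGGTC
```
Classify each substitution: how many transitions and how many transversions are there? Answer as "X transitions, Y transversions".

1 transition, 5 transversions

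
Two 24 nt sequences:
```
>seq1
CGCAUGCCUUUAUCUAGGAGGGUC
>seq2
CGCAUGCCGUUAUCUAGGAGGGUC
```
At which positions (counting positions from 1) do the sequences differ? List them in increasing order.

9

Scanning 1-based: 9: U/G.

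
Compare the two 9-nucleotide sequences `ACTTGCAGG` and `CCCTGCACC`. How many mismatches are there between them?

4

Mismatches (1-based): position 1: A→C; position 3: T→C; position 8: G→C; position 9: G→C.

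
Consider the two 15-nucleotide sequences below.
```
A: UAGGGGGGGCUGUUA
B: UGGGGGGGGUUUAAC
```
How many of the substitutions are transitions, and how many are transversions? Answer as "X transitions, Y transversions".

2 transitions, 4 transversions

Transitions (purine↔purine or pyrimidine↔pyrimidine): 2 A→G, 10 C→U.
Transversions (purine↔pyrimidine): 12 G→U, 13 U→A, 14 U→A, 15 A→C.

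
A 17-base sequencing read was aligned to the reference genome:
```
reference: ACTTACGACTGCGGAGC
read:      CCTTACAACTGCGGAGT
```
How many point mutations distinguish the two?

3

The sequences differ at sites 1, 7, 17 (1-based) — 3 in total.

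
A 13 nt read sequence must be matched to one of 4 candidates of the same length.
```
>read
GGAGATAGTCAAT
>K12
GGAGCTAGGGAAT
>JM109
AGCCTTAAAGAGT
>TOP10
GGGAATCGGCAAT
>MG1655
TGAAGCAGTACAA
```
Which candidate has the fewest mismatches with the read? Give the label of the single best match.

K12 differs at 3 positions; JM109 differs at 8 positions; TOP10 differs at 4 positions; MG1655 differs at 7 positions. The closest is K12.

K12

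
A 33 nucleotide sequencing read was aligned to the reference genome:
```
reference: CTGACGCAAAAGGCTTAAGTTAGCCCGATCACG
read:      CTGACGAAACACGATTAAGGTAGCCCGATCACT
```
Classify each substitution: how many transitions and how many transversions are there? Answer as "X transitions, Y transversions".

0 transitions, 6 transversions

Transitions (purine↔purine or pyrimidine↔pyrimidine): none.
Transversions (purine↔pyrimidine): 7 C→A, 10 A→C, 12 G→C, 14 C→A, 20 T→G, 33 G→T.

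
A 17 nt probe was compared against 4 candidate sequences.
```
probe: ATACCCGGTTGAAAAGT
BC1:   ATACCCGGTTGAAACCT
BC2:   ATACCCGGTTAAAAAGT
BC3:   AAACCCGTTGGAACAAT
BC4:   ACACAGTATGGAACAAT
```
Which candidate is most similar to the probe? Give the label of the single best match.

BC2

BC1 differs at 2 positions; BC2 differs at 1 position; BC3 differs at 5 positions; BC4 differs at 8 positions. The closest is BC2.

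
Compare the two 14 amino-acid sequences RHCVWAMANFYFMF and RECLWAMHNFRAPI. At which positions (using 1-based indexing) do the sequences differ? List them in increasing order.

2, 4, 8, 11, 12, 13, 14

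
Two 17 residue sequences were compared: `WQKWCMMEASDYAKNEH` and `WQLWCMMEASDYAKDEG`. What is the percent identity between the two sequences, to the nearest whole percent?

82%

Mismatches at positions 3, 15, 17 (1-based): 3 of 17.
Identical positions: 14/17 = 82.35% → 82%.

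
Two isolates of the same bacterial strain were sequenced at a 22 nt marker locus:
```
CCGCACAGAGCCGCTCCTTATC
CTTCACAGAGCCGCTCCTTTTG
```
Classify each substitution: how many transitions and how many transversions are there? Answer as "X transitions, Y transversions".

1 transition, 3 transversions

Transitions (purine↔purine or pyrimidine↔pyrimidine): 2 C→T.
Transversions (purine↔pyrimidine): 3 G→T, 20 A→T, 22 C→G.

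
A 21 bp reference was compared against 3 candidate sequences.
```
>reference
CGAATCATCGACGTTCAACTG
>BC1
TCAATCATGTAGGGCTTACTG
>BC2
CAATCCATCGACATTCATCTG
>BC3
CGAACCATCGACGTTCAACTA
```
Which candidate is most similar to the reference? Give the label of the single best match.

Hamming distances to reference — BC1: 9; BC2: 5; BC3: 2.
Smallest is BC3 with 2 mismatches.

BC3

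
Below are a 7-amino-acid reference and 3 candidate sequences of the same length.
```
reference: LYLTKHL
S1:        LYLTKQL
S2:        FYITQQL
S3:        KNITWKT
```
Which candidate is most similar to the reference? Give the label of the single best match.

S1

S1 differs at 1 residue; S2 differs at 4 residues; S3 differs at 6 residues. The closest is S1.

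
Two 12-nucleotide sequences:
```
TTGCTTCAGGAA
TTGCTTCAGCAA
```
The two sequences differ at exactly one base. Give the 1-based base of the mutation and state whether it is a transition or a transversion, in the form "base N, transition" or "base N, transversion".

The sequences differ only at base 10: G→C (purine→pyrimidine), a transversion.

base 10, transversion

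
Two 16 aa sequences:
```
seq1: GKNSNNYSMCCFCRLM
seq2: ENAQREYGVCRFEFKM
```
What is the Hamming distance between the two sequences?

12

The sequences differ at positions 1, 2, 3, 4, 5, 6, 8, 9, 11, 13, 14, 15 (1-based) — 12 in total.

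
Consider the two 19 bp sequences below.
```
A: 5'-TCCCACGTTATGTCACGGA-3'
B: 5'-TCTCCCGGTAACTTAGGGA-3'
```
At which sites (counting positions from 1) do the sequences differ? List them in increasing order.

3, 5, 8, 11, 12, 14, 16

Differences at site 3 (C→T), site 5 (A→C), site 8 (T→G), site 11 (T→A), site 12 (G→C), site 14 (C→T), site 16 (C→G).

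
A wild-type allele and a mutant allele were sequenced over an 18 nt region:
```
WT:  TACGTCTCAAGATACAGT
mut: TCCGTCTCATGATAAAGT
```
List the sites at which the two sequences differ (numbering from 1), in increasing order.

Scanning 1-based: 2: A/C; 10: A/T; 15: C/A.

2, 10, 15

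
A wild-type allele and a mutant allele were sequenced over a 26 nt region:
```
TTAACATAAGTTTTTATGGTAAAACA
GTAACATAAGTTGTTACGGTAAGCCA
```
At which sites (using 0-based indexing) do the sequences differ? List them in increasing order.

Differences at site 0 (T→G), site 12 (T→G), site 16 (T→C), site 22 (A→G), site 23 (A→C).

0, 12, 16, 22, 23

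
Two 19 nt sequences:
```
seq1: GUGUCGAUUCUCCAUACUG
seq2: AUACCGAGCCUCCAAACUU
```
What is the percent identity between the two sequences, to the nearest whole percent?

63%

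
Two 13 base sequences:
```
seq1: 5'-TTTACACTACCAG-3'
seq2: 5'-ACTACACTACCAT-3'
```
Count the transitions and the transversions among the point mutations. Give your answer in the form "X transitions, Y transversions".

Transitions (purine↔purine or pyrimidine↔pyrimidine): 2 T→C.
Transversions (purine↔pyrimidine): 1 T→A, 13 G→T.

1 transition, 2 transversions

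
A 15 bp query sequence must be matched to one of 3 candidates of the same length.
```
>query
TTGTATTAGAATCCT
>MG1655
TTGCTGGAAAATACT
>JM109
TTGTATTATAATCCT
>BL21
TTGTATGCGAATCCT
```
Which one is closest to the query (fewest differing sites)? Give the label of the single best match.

JM109

MG1655 differs at 6 sites; JM109 differs at 1 site; BL21 differs at 2 sites. The closest is JM109.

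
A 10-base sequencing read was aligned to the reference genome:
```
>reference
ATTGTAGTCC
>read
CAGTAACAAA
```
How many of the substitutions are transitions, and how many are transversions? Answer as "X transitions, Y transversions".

Mismatches (1-based):
base 1: A→C (purine→pyrimidine, transversion)
base 2: T→A (pyrimidine→purine, transversion)
base 3: T→G (pyrimidine→purine, transversion)
base 4: G→T (purine→pyrimidine, transversion)
base 5: T→A (pyrimidine→purine, transversion)
base 7: G→C (purine→pyrimidine, transversion)
base 8: T→A (pyrimidine→purine, transversion)
base 9: C→A (pyrimidine→purine, transversion)
base 10: C→A (pyrimidine→purine, transversion)

0 transitions, 9 transversions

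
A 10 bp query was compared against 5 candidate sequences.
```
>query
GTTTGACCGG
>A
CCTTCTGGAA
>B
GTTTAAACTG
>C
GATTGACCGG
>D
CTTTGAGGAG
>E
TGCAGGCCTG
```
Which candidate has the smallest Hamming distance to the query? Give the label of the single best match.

A differs at 8 sites; B differs at 3 sites; C differs at 1 site; D differs at 4 sites; E differs at 6 sites. The closest is C.

C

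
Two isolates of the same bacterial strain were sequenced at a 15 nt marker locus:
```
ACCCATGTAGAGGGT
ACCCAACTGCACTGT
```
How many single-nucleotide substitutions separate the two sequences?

Mismatches (1-based): position 6: T→A; position 7: G→C; position 9: A→G; position 10: G→C; position 12: G→C; position 13: G→T.

6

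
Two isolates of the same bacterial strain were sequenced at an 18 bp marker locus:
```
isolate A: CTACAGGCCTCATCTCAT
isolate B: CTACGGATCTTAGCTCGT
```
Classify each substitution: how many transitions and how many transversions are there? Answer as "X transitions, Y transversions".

Transitions (purine↔purine or pyrimidine↔pyrimidine): 5 A→G, 7 G→A, 8 C→T, 11 C→T, 17 A→G.
Transversions (purine↔pyrimidine): 13 T→G.

5 transitions, 1 transversion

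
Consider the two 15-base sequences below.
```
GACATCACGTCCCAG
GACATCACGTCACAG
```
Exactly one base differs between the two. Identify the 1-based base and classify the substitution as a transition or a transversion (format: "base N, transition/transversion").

base 12, transversion

The sequences differ only at base 12: C→A (pyrimidine→purine), a transversion.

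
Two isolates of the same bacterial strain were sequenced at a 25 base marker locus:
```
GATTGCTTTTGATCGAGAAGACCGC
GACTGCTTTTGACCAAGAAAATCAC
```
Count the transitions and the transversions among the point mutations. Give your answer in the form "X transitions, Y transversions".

6 transitions, 0 transversions

Mismatches (1-based):
site 3: T→C (pyrimidine→pyrimidine, transition)
site 13: T→C (pyrimidine→pyrimidine, transition)
site 15: G→A (purine→purine, transition)
site 20: G→A (purine→purine, transition)
site 22: C→T (pyrimidine→pyrimidine, transition)
site 24: G→A (purine→purine, transition)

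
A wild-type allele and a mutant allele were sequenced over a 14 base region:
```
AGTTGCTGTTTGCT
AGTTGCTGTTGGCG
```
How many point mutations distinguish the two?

Mismatches (1-based): site 11: T→G; site 14: T→G.

2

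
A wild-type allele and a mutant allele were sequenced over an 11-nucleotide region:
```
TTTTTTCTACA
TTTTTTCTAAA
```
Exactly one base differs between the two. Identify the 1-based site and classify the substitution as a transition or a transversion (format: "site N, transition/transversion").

Site 10 changes C→A. C is a pyrimidine and A is a purine, so this is a transversion.

site 10, transversion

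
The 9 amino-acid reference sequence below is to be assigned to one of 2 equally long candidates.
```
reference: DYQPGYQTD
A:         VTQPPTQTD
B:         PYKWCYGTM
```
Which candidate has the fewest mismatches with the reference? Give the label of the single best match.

Hamming distances to reference — A: 4; B: 6.
Smallest is A with 4 mismatches.

A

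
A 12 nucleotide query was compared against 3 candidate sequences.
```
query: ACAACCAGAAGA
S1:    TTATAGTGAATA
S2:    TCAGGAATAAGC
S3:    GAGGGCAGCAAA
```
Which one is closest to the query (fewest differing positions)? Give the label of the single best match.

Hamming distances to query — S1: 7; S2: 6; S3: 7.
Smallest is S2 with 6 mismatches.

S2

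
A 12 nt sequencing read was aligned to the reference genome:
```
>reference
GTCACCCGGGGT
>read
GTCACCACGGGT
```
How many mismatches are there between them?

Comparing position by position, 2 positions differ: 7 (C/A), 8 (G/C).

2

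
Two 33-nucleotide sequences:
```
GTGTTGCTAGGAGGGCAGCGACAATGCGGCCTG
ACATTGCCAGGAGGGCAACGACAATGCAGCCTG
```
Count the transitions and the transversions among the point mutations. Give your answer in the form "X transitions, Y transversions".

6 transitions, 0 transversions

Transitions (purine↔purine or pyrimidine↔pyrimidine): 1 G→A, 2 T→C, 3 G→A, 8 T→C, 18 G→A, 28 G→A.
Transversions (purine↔pyrimidine): none.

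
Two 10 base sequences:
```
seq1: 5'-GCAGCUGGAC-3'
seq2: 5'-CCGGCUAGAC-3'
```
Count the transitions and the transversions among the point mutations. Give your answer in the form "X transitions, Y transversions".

2 transitions, 1 transversion

Transitions (purine↔purine or pyrimidine↔pyrimidine): 3 A→G, 7 G→A.
Transversions (purine↔pyrimidine): 1 G→C.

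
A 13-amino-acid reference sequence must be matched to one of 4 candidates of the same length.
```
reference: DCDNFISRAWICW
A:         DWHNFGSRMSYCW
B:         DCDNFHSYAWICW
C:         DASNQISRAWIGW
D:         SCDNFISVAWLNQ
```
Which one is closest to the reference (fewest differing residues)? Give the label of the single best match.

A differs at 6 residues; B differs at 2 residues; C differs at 4 residues; D differs at 5 residues. The closest is B.

B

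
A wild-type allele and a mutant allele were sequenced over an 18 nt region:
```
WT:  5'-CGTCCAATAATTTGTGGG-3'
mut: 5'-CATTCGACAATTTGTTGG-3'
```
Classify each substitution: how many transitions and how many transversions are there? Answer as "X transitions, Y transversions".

4 transitions, 1 transversion

Mismatches (1-based):
base 2: G→A (purine→purine, transition)
base 4: C→T (pyrimidine→pyrimidine, transition)
base 6: A→G (purine→purine, transition)
base 8: T→C (pyrimidine→pyrimidine, transition)
base 16: G→T (purine→pyrimidine, transversion)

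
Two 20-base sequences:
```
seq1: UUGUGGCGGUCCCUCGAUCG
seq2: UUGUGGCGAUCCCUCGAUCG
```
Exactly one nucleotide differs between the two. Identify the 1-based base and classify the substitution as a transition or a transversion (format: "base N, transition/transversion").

base 9, transition

Base 9 changes G→A. G is a purine and A is a purine, so this is a transition.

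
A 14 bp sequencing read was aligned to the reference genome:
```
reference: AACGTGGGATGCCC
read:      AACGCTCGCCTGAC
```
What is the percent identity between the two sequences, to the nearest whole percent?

43%

8 positions differ (5, 6, 7, 9, 10, 11, 12, 13), so 6 of 14 match: 6/14 = 42.86%.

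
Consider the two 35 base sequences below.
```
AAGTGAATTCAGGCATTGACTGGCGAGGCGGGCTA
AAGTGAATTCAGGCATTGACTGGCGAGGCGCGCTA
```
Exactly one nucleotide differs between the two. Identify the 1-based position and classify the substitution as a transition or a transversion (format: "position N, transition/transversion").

position 31, transversion

Position 31 changes G→C. G is a purine and C is a pyrimidine, so this is a transversion.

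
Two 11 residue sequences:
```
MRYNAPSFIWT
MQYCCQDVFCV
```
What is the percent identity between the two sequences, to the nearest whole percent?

18%

9 positions differ (2, 4, 5, 6, 7, 8, 9, 10, 11), so 2 of 11 match: 2/11 = 18.18%.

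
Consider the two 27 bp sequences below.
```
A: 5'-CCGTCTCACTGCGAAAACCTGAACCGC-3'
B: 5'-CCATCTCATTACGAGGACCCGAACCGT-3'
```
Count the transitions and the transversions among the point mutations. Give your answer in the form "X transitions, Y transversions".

7 transitions, 0 transversions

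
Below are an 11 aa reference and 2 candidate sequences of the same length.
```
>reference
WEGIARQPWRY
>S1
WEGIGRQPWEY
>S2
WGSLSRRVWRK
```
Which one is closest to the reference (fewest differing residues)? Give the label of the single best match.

S1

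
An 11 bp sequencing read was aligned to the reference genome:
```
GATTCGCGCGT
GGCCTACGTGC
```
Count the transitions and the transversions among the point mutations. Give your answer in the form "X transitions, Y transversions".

7 transitions, 0 transversions

Transitions (purine↔purine or pyrimidine↔pyrimidine): 2 A→G, 3 T→C, 4 T→C, 5 C→T, 6 G→A, 9 C→T, 11 T→C.
Transversions (purine↔pyrimidine): none.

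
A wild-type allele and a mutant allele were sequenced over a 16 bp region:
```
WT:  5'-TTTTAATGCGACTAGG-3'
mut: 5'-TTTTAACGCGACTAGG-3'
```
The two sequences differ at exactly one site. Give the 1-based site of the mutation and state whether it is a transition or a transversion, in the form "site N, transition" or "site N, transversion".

Site 7 changes T→C. T is a pyrimidine and C is a pyrimidine, so this is a transition.

site 7, transition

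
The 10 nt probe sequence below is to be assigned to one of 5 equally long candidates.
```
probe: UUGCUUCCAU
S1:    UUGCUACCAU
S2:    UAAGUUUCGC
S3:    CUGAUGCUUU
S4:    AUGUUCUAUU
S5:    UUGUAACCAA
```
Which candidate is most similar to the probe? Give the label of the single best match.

Hamming distances to probe — S1: 1; S2: 6; S3: 5; S4: 6; S5: 4.
Smallest is S1 with 1 mismatch.

S1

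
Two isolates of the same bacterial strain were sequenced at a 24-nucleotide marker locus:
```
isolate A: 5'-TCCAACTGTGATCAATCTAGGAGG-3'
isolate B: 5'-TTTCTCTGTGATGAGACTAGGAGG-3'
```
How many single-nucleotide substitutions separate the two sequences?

7

Comparing position by position, 7 positions differ: 2 (C/T), 3 (C/T), 4 (A/C), 5 (A/T), 13 (C/G), 15 (A/G), 16 (T/A).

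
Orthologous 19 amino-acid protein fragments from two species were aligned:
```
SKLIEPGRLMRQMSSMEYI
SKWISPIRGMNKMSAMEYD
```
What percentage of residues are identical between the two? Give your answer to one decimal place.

57.9%

8 positions differ (3, 5, 7, 9, 11, 12, 15, 19), so 11 of 19 match: 11/19 = 57.89%.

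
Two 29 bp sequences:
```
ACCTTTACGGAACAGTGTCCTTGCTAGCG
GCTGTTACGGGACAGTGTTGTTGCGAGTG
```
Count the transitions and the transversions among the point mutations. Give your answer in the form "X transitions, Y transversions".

5 transitions, 3 transversions

Transitions (purine↔purine or pyrimidine↔pyrimidine): 1 A→G, 3 C→T, 11 A→G, 19 C→T, 28 C→T.
Transversions (purine↔pyrimidine): 4 T→G, 20 C→G, 25 T→G.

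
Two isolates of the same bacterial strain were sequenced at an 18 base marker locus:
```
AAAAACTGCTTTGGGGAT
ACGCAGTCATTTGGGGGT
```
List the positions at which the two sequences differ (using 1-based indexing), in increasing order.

2, 3, 4, 6, 8, 9, 17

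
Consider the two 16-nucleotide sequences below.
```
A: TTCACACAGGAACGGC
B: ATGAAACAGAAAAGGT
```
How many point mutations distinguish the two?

6

Mismatches (1-based): base 1: T→A; base 3: C→G; base 5: C→A; base 10: G→A; base 13: C→A; base 16: C→T.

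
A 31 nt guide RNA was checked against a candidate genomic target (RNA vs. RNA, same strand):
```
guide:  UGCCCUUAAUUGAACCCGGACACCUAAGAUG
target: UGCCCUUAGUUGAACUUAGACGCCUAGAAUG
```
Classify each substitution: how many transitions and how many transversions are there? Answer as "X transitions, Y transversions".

7 transitions, 0 transversions

Mismatches (1-based):
site 9: A→G (purine→purine, transition)
site 16: C→U (pyrimidine→pyrimidine, transition)
site 17: C→U (pyrimidine→pyrimidine, transition)
site 18: G→A (purine→purine, transition)
site 22: A→G (purine→purine, transition)
site 27: A→G (purine→purine, transition)
site 28: G→A (purine→purine, transition)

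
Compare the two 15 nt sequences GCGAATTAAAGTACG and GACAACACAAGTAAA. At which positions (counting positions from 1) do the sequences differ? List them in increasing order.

Differences at position 2 (C→A), position 3 (G→C), position 6 (T→C), position 7 (T→A), position 8 (A→C), position 14 (C→A), position 15 (G→A).

2, 3, 6, 7, 8, 14, 15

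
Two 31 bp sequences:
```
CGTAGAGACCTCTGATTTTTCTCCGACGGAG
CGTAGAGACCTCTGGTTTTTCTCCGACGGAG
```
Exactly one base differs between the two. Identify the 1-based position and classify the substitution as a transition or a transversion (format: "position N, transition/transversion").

position 15, transition

Position 15 changes A→G. A is a purine and G is a purine, so this is a transition.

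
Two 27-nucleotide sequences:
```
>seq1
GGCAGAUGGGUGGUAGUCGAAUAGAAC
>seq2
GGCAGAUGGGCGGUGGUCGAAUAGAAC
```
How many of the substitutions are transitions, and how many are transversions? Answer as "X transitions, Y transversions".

Transitions (purine↔purine or pyrimidine↔pyrimidine): 11 U→C, 15 A→G.
Transversions (purine↔pyrimidine): none.

2 transitions, 0 transversions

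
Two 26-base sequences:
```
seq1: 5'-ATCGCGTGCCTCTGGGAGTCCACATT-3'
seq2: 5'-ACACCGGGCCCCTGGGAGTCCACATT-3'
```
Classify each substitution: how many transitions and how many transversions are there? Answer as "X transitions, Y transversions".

Transitions (purine↔purine or pyrimidine↔pyrimidine): 2 T→C, 11 T→C.
Transversions (purine↔pyrimidine): 3 C→A, 4 G→C, 7 T→G.

2 transitions, 3 transversions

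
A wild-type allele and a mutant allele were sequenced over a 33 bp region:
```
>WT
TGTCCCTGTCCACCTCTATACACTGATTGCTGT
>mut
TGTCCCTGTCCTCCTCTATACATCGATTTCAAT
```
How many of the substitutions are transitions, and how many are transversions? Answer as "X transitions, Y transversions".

3 transitions, 3 transversions

Mismatches (1-based):
base 12: A→T (purine→pyrimidine, transversion)
base 23: C→T (pyrimidine→pyrimidine, transition)
base 24: T→C (pyrimidine→pyrimidine, transition)
base 29: G→T (purine→pyrimidine, transversion)
base 31: T→A (pyrimidine→purine, transversion)
base 32: G→A (purine→purine, transition)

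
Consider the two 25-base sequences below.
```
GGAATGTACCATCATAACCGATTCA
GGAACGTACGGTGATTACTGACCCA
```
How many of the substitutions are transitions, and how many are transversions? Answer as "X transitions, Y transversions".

5 transitions, 3 transversions

Mismatches (1-based):
site 5: T→C (pyrimidine→pyrimidine, transition)
site 10: C→G (pyrimidine→purine, transversion)
site 11: A→G (purine→purine, transition)
site 13: C→G (pyrimidine→purine, transversion)
site 16: A→T (purine→pyrimidine, transversion)
site 19: C→T (pyrimidine→pyrimidine, transition)
site 22: T→C (pyrimidine→pyrimidine, transition)
site 23: T→C (pyrimidine→pyrimidine, transition)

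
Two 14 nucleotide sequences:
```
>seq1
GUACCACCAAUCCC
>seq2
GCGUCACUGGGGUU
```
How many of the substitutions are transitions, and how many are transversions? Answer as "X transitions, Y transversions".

8 transitions, 2 transversions

Transitions (purine↔purine or pyrimidine↔pyrimidine): 2 U→C, 3 A→G, 4 C→U, 8 C→U, 9 A→G, 10 A→G, 13 C→U, 14 C→U.
Transversions (purine↔pyrimidine): 11 U→G, 12 C→G.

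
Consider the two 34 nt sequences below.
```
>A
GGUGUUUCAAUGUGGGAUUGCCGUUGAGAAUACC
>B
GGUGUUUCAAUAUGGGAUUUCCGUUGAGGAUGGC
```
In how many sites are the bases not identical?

5

Comparing position by position, 5 sites differ: 12 (G/A), 20 (G/U), 29 (A/G), 32 (A/G), 33 (C/G).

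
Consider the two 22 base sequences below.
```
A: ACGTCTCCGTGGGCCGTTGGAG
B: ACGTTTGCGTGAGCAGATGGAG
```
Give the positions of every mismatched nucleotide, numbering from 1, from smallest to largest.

5, 7, 12, 15, 17

Scanning 1-based: 5: C/T; 7: C/G; 12: G/A; 15: C/A; 17: T/A.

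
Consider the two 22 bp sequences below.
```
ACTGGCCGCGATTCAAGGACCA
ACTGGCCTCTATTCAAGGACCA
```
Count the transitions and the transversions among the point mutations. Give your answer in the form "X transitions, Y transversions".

0 transitions, 2 transversions

Transitions (purine↔purine or pyrimidine↔pyrimidine): none.
Transversions (purine↔pyrimidine): 8 G→T, 10 G→T.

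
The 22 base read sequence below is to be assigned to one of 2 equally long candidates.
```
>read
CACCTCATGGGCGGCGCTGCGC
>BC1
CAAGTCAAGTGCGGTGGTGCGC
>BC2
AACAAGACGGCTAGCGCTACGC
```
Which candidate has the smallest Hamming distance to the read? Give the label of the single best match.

BC1

BC1 differs at 6 sites; BC2 differs at 9 sites. The closest is BC1.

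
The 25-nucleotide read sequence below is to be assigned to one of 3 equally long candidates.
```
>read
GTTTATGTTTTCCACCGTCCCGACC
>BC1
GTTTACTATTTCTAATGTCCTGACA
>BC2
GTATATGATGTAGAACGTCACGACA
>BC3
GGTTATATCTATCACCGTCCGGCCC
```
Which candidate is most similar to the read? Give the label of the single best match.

BC3

BC1 differs at 8 positions; BC2 differs at 8 positions; BC3 differs at 7 positions. The closest is BC3.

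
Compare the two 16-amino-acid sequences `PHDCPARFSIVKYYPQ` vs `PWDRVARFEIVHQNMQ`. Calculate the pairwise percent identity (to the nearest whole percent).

50%

Mismatches at positions 2, 4, 5, 9, 12, 13, 14, 15 (1-based): 8 of 16.
Identical positions: 8/16 = 50% → 50%.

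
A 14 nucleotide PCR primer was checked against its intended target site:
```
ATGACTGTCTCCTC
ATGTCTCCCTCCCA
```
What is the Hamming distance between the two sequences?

5

Comparing position by position, 5 bases differ: 4 (A/T), 7 (G/C), 8 (T/C), 13 (T/C), 14 (C/A).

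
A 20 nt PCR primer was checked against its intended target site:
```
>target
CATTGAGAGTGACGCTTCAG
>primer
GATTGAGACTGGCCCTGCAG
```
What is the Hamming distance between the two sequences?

5

Comparing position by position, 5 positions differ: 1 (C/G), 9 (G/C), 12 (A/G), 14 (G/C), 17 (T/G).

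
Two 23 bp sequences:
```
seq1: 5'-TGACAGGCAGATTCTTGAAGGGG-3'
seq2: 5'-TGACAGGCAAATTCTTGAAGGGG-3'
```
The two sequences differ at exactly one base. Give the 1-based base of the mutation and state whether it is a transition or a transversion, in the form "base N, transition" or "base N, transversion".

base 10, transition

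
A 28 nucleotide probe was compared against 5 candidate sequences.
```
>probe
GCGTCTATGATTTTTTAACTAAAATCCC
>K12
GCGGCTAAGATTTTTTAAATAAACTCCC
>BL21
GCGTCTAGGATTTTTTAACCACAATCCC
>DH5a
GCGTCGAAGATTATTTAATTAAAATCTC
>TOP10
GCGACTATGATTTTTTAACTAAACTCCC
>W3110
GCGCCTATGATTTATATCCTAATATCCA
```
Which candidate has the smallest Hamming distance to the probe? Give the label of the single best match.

TOP10

K12 differs at 4 positions; BL21 differs at 3 positions; DH5a differs at 5 positions; TOP10 differs at 2 positions; W3110 differs at 7 positions. The closest is TOP10.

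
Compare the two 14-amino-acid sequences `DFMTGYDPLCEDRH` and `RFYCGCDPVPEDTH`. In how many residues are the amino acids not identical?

Mismatches (1-based): residue 1: D→R; residue 3: M→Y; residue 4: T→C; residue 6: Y→C; residue 9: L→V; residue 10: C→P; residue 13: R→T.

7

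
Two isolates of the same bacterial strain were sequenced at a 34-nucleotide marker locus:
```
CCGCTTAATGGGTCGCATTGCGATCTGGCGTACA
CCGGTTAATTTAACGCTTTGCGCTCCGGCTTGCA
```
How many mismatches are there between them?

10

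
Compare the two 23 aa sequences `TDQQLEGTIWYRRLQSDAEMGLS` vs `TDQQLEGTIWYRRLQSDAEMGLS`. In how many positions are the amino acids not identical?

No positions differ; the sequences are identical.

0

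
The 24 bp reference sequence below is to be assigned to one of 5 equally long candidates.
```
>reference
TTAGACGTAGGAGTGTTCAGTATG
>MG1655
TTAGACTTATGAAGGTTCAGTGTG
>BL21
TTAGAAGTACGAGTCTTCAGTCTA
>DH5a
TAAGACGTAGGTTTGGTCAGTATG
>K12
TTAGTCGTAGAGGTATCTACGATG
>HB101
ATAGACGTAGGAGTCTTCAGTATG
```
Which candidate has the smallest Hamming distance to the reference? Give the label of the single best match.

HB101

Hamming distances to reference — MG1655: 5; BL21: 5; DH5a: 4; K12: 8; HB101: 2.
Smallest is HB101 with 2 mismatches.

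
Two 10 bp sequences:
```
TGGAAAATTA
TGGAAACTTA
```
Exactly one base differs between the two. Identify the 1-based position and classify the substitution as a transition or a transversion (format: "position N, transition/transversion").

Position 7 changes A→C. A is a purine and C is a pyrimidine, so this is a transversion.

position 7, transversion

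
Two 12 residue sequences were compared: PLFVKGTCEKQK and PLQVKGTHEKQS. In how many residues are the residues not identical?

3

The sequences differ at residues 3, 8, 12 (1-based) — 3 in total.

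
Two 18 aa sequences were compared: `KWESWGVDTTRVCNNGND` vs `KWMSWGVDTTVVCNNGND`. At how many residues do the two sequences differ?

2

Mismatches (1-based): residue 3: E→M; residue 11: R→V.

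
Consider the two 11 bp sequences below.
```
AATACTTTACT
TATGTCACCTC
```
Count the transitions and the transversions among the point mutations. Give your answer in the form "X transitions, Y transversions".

Mismatches (1-based):
site 1: A→T (purine→pyrimidine, transversion)
site 4: A→G (purine→purine, transition)
site 5: C→T (pyrimidine→pyrimidine, transition)
site 6: T→C (pyrimidine→pyrimidine, transition)
site 7: T→A (pyrimidine→purine, transversion)
site 8: T→C (pyrimidine→pyrimidine, transition)
site 9: A→C (purine→pyrimidine, transversion)
site 10: C→T (pyrimidine→pyrimidine, transition)
site 11: T→C (pyrimidine→pyrimidine, transition)

6 transitions, 3 transversions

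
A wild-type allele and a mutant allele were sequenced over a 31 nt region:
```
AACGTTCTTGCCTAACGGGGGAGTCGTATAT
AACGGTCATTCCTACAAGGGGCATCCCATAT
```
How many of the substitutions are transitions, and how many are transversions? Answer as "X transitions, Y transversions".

Transitions (purine↔purine or pyrimidine↔pyrimidine): 17 G→A, 23 G→A, 27 T→C.
Transversions (purine↔pyrimidine): 5 T→G, 8 T→A, 10 G→T, 15 A→C, 16 C→A, 22 A→C, 26 G→C.

3 transitions, 7 transversions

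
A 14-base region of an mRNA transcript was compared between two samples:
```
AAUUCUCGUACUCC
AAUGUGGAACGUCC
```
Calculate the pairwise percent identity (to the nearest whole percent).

8 positions differ (4, 5, 6, 7, 8, 9, 10, 11), so 6 of 14 match: 6/14 = 42.86%.

43%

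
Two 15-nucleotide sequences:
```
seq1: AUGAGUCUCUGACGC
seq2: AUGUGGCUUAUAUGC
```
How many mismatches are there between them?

6

Mismatches (1-based): base 4: A→U; base 6: U→G; base 9: C→U; base 10: U→A; base 11: G→U; base 13: C→U.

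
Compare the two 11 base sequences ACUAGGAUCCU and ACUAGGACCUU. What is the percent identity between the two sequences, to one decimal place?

81.8%

2 positions differ (8, 10), so 9 of 11 match: 9/11 = 81.82%.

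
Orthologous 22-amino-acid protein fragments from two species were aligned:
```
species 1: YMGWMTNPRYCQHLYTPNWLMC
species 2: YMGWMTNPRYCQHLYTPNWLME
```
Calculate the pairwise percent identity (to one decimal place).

95.5%

1 position differs (22), so 21 of 22 match: 21/22 = 95.45%.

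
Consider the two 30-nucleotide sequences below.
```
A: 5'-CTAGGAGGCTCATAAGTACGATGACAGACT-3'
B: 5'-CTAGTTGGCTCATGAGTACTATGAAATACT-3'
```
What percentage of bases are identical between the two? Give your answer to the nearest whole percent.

80%

6 positions differ (5, 6, 14, 20, 25, 27), so 24 of 30 match: 24/30 = 80%.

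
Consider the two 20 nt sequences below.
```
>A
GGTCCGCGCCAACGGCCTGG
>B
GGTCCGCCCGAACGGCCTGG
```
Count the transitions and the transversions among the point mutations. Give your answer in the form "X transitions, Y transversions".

0 transitions, 2 transversions

Transitions (purine↔purine or pyrimidine↔pyrimidine): none.
Transversions (purine↔pyrimidine): 8 G→C, 10 C→G.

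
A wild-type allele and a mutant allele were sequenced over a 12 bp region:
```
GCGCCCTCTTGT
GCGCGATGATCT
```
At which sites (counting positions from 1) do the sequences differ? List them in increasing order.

Scanning 1-based: 5: C/G; 6: C/A; 8: C/G; 9: T/A; 11: G/C.

5, 6, 8, 9, 11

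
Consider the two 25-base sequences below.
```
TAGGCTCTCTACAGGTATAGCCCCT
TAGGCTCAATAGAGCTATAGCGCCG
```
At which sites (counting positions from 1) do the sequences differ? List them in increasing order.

8, 9, 12, 15, 22, 25

Differences at site 8 (T→A), site 9 (C→A), site 12 (C→G), site 15 (G→C), site 22 (C→G), site 25 (T→G).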